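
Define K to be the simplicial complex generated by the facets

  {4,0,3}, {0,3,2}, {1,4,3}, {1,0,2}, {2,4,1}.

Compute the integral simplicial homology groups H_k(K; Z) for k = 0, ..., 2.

H_0 ≅ Z,  H_1 ≅ Z,  H_2 = 0.

Fix the vertex order 0 < 1 < 2 < 3 < 4 and write every simplex with vertices in increasing order. Then dim K = 2 and the simplices of K are:

  0-simplices (5): [0], [1], [2], [3], [4]
  1-simplices (10): [0,1], [0,2], [0,3], [0,4], [1,2], [1,3], [1,4], [2,3], [2,4], [3,4]
  2-simplices (5): [0,1,2], [0,2,3], [0,3,4], [1,2,4], [1,3,4]

giving chain groups C_0 ≅ Z^5, C_1 ≅ Z^10, C_2 ≅ Z^5.

∂_1: C_1 → C_0 is given by ∂[p,q] = [q] − [p]. For instance
  ∂[2,3] = [3] − [2].
The 5×10 boundary matrix has rank 4 and Smith normal form diag(1,1,1,1).

∂_2: C_2 → C_1 acts by ∂[p,q,r] = [q,r] − [p,r] + [p,q]. For instance
  ∂[1,2,4] = [2,4] − [1,4] + [1,2],
  ∂[0,3,4] = [3,4] − [0,4] + [0,3].
As a 10×5 matrix over Z this has rank 5, with invariant factors (1,1,1,1,1).

Now H_k = ker ∂_k / im ∂_{k+1}, so:

  H_0: rank C_0 − rank ∂_1 = 5 − 4 = 1, and the invariant factors of ∂_1 are all 1, so H_0 ≅ Z.
  H_1: rank ker ∂_1 − rank ∂_2 = (10 − 4) − 5 = 1, and the invariant factors of ∂_2 are all 1, so H_1 ≅ Z.
  H_2: rank ker ∂_2 − rank ∂_3 = (5 − 5) − 0 = 0, and there is no ∂_3, so H_2 ≅ 0.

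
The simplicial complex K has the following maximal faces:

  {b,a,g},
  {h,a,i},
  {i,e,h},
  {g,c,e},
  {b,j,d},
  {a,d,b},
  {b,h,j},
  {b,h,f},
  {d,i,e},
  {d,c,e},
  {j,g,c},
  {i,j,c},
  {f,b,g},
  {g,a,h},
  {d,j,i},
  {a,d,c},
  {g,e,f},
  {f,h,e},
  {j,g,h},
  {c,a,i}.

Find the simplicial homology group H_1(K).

H_1 ≅ Z ⊕ Z/2.

We work with the vertex ordering a < b < c < d < e < f < g < h < i < j. The simplices of K, each written with vertices in increasing order, are:

  0-simplices (10): a, b, c, d, e, f, g, h, i, j
  1-simplices (30): ab, ac, ad, ag, ah, ai, bd, bf, bg, bh, bj, cd, ce, cg, ci, cj, de, di, dj, ef, eg, eh, ei, fg, fh, gh, gj, hi, hj, ij
  2-simplices (20): abd, abg, acd, aci, agh, ahi, bdj, bfg, bfh, bhj, cde, ceg, cgj, cij, dei, dij, efg, efh, ehi, ghj

giving chain groups C_0 ≅ Z^10, C_1 ≅ Z^30, C_2 ≅ Z^20.

Boundary ∂_1: C_1 → C_0 is given by ∂[p,q] = [q] − [p]. For instance
  ∂cd = d − c.
As a 10×30 matrix over Z this has rank 9, with invariant factors (1,1,1,1,1,1,1,1,1).

∂_2: C_2 → C_1 sends each 2-simplex [p,q,r] to [q,r] − [p,r] + [p,q]. For instance
  ∂cgj = gj − cj + cg,
  ∂bhj = hj − bj + bh.
The 30×20 boundary matrix has rank 20 and Smith normal form diag(1,1,1,1,1,1,1,1,1,1,1,1,1,1,1,1,1,1,1,2).

Computing H_k = (kernel of ∂_k) / (image of ∂_{k+1}):

  H_1: rank ker ∂_1 − rank ∂_2 = (30 − 9) − 20 = 1, and ∂_2 has invariant factor 2 > 1, so H_1 ≅ Z ⊕ Z/2.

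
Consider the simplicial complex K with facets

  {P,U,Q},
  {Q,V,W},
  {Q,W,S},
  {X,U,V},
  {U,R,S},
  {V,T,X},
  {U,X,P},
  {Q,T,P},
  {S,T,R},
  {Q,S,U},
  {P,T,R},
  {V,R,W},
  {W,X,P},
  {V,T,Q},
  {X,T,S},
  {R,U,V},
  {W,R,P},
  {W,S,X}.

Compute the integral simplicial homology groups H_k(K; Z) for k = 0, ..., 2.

H_0 ≅ Z,  H_1 ≅ Z^2,  H_2 ≅ Z.

Order the vertices as P < Q < R < S < T < U < V < W < X. Listing each simplex with vertices in this order, K has dimension 2 with simplices:

  0-simplices (9): P, Q, R, S, T, U, V, W, X
  1-simplices (27): PQ, PR, PT, PU, PW, PX, QS, QT, QU, QV, QW, RS, RT, RU, RV, RW, ST, SU, SW, SX, TV, TX, UV, UX, VW, VX, WX
  2-simplices (18): PQT, PQU, PRT, PRW, PUX, PWX, QSU, QSW, QTV, QVW, RST, RSU, RUV, RVW, STX, SWX, TVX, UVX

so the chain groups are C_0 ≅ Z^9, C_1 ≅ Z^27, C_2 ≅ Z^18.

∂_1: C_1 → C_0 maps an edge to its endpoints' difference, ∂[p,q] = q − p. For instance
  ∂PT = T − P.
This gives a 9×27 integer matrix of rank 8; reducing to Smith normal form yields diagonal entries (1,1,1,1,1,1,1,1).

The boundary map ∂_2: C_2 → C_1 maps a triangle to the signed sum of its edges. For instance
  ∂QSU = SU − QU + QS,
  ∂RUV = UV − RV + RU.
The resulting 27×18 matrix has rank 17, and its Smith normal form has invariant factors (1,1,1,1,1,1,1,1,1,1,1,1,1,1,1,1,1).

From H_k ≅ ker(∂_k) / im(∂_{k+1}) we obtain:

  H_0: rank C_0 − rank ∂_1 = 9 − 8 = 1, and the invariant factors of ∂_1 are all 1, so H_0 = Z.
  H_1: rank ker ∂_1 − rank ∂_2 = (27 − 8) − 17 = 2, and the invariant factors of ∂_2 are all 1, so H_1 = Z^2.
  H_2: rank ker ∂_2 − rank ∂_3 = (18 − 17) − 0 = 1, and there is no ∂_3, so H_2 = Z.

As a check, the Euler characteristic is 9 − 27 + 18 = 0, which agrees with 1 − 2 + 1 = 0.
(K is a triangulation of the torus T^2.)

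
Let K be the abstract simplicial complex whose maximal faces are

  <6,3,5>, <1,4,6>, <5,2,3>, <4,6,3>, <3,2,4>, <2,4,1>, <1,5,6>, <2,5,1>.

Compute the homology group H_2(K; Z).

Order the vertices as 1 < 2 < 3 < 4 < 5 < 6. Listing each simplex with vertices in this order, K has dimension 2 with simplices:

  0-simplices (6): [1], [2], [3], [4], [5], [6]
  1-simplices (12): [1,2], [1,4], [1,5], [1,6], [2,3], [2,4], [2,5], [3,4], [3,5], [3,6], [4,6], [5,6]
  2-simplices (8): [1,2,4], [1,2,5], [1,4,6], [1,5,6], [2,3,4], [2,3,5], [3,4,6], [3,5,6]

so the chain groups are C_0 ≅ Z^6, C_1 ≅ Z^12, C_2 ≅ Z^8.

∂_1: C_1 → C_0 is given by ∂[p,q] = [q] − [p]. For instance
  ∂[5,6] = [6] − [5].
As a 6×12 matrix over Z this has rank 5, with invariant factors (1,1,1,1,1).

The boundary map ∂_2: C_2 → C_1 maps a triangle to the signed sum of its edges. For instance
  ∂[1,2,5] = [2,5] − [1,5] + [1,2],
  ∂[3,5,6] = [5,6] − [3,6] + [3,5].
The 12×8 boundary matrix has rank 7 and Smith normal form diag(1,1,1,1,1,1,1).

From H_k ≅ ker(∂_k) / im(∂_{k+1}) we obtain:

  H_2: rank ker ∂_2 − rank ∂_3 = (8 − 7) − 0 = 1, and there is no ∂_3, so H_2 = Z.

(K is a triangulation of the 2-sphere S^2.)

H_2 = Z.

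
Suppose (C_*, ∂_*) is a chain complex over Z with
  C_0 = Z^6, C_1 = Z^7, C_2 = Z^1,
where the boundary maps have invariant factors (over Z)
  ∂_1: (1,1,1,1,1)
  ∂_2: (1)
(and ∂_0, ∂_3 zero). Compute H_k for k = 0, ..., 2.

H_0 = Z,  H_1 = Z,  H_2 = 0.

H_0: b_0 = 6 − 0 − 5 = 1; torsion from ∂_1 factors > 1: none. So H_0 = Z.
H_1: b_1 = 7 − 5 − 1 = 1; torsion from ∂_2 factors > 1: none. So H_1 = Z.
H_2: b_2 = 1 − 1 − 0 = 0; torsion from ∂_3 factors > 1: none. So H_2 = 0.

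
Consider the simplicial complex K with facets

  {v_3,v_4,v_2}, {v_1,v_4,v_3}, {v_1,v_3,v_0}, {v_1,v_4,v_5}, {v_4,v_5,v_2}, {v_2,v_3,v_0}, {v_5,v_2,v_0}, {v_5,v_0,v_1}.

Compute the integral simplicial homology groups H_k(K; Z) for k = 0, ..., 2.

K has 6 vertices, 12 edges, 8 triangles.
rank ∂_0 = 0, rank ∂_1 = 5 ⇒ b_0 = 6 − 0 − 5 = 1; all invariant factors of ∂_1 are 1 so no torsion. So H_0 = Z.
rank ∂_1 = 5, rank ∂_2 = 7 ⇒ b_1 = 12 − 5 − 7 = 0; all invariant factors of ∂_2 are 1 so no torsion. So H_1 = 0.
rank ∂_2 = 7, rank ∂_3 = 0 ⇒ b_2 = 8 − 7 − 0 = 1. So H_2 = Z.

H_0 = Z,  H_1 = 0,  H_2 = Z.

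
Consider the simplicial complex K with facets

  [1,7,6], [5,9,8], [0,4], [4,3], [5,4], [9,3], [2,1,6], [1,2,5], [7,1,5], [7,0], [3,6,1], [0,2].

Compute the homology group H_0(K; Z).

H_0 ≅ Z.

Order the vertices as 0 < 1 < 2 < 3 < 4 < 5 < 6 < 7 < 8 < 9. Listing each simplex with vertices in this order, K has dimension 2 with simplices:

  0-simplices (10): [0], [1], [2], [3], [4], [5], [6], [7], [8], [9]
  1-simplices (19): [0,2], [0,4], [0,7], [1,2], [1,3], [1,5], [1,6], [1,7], [2,5], [2,6], [3,4], [3,6], [3,9], [4,5], [5,7], [5,8], [5,9], [6,7], [8,9]
  2-simplices (6): [1,2,5], [1,2,6], [1,3,6], [1,5,7], [1,6,7], [5,8,9]

giving chain groups C_0 ≅ Z^10, C_1 ≅ Z^19, C_2 ≅ Z^6.

∂_1: C_1 → C_0 is given by ∂[p,q] = [q] − [p]. For instance
  ∂[8,9] = [9] − [8].
The 10×19 boundary matrix has rank 9 and Smith normal form diag(1,1,1,1,1,1,1,1,1).

Boundary ∂_2: C_2 → C_1 maps a triangle to the signed sum of its edges. For instance
  ∂[1,3,6] = [3,6] − [1,6] + [1,3],
  ∂[1,6,7] = [6,7] − [1,7] + [1,6].
This gives a 19×6 integer matrix of rank 6; reducing to Smith normal form yields diagonal entries (1,1,1,1,1,1).

From H_k ≅ ker(∂_k) / im(∂_{k+1}) we obtain:

  H_0: rank C_0 − rank ∂_1 = 10 − 9 = 1, and the invariant factors of ∂_1 are all 1, so H_0 ≅ Z.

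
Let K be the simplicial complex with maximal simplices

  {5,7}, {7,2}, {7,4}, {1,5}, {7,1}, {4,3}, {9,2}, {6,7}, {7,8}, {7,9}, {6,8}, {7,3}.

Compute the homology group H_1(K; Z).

H_1 ≅ Z^4.

We work with the vertex ordering 1 < 2 < 3 < 4 < 5 < 6 < 7 < 8 < 9. The simplices of K, each written with vertices in increasing order, are:

  0-simplices (9): [1], [2], [3], [4], [5], [6], [7], [8], [9]
  1-simplices (12): [1,5], [1,7], [2,7], [2,9], [3,4], [3,7], [4,7], [5,7], [6,7], [6,8], [7,8], [7,9]

Hence C_0 ≅ Z^9, C_1 ≅ Z^12.

∂_1: C_1 → C_0 sends each edge [p,q] (with p < q) to q − p. For instance
  ∂[7,8] = [8] − [7].
As a 9×12 matrix over Z this has rank 8, with invariant factors (1,1,1,1,1,1,1,1).

Now H_k = ker ∂_k / im ∂_{k+1}, so:

  H_1: rank ker ∂_1 − rank ∂_2 = (12 − 8) − 0 = 4, and there is no ∂_2, so H_1 ≅ Z^4.

(K is a triangulation of a wedge of 4 circles.)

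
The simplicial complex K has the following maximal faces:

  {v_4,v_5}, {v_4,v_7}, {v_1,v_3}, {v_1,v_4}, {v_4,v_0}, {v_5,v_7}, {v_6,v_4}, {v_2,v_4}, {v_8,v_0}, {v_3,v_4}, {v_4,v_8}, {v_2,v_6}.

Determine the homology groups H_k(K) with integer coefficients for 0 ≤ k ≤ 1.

Order the vertices as v_0 < v_1 < v_2 < v_3 < v_4 < v_5 < v_6 < v_7 < v_8. Listing each simplex with vertices in this order, K has dimension 1 with simplices:

  0-simplices (9): [v_0], [v_1], [v_2], [v_3], [v_4], [v_5], [v_6], [v_7], [v_8]
  1-simplices (12): [v_0,v_4], [v_0,v_8], [v_1,v_3], [v_1,v_4], [v_2,v_4], [v_2,v_6], [v_3,v_4], [v_4,v_5], [v_4,v_6], [v_4,v_7], [v_4,v_8], [v_5,v_7]

so the chain groups are C_0 ≅ Z^9, C_1 ≅ Z^12.

∂_1: C_1 → C_0 maps an edge to its endpoints' difference, ∂[p,q] = q − p.
The resulting 9×12 matrix has rank 8, and its Smith normal form has invariant factors (1,1,1,1,1,1,1,1).

Now H_k = ker ∂_k / im ∂_{k+1}, so:

  H_0: rank C_0 − rank ∂_1 = 9 − 8 = 1, and the invariant factors of ∂_1 are all 1, so H_0 = Z.
  H_1: rank ker ∂_1 − rank ∂_2 = (12 − 8) − 0 = 4, and there is no ∂_2, so H_1 = Z^4.

(K is a triangulation of a wedge of 4 circles.)

H_0 = Z,  H_1 = Z^4.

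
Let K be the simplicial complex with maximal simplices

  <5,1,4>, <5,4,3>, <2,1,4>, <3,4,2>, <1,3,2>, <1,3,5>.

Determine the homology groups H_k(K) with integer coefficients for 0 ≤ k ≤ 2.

Order the vertices as 1 < 2 < 3 < 4 < 5. Listing each simplex with vertices in this order, K has dimension 2 with simplices:

  0-simplices (5): [1], [2], [3], [4], [5]
  1-simplices (9): [1,2], [1,3], [1,4], [1,5], [2,3], [2,4], [3,4], [3,5], [4,5]
  2-simplices (6): [1,2,3], [1,2,4], [1,3,5], [1,4,5], [2,3,4], [3,4,5]

Hence C_0 ≅ Z^5, C_1 ≅ Z^9, C_2 ≅ Z^6.

Boundary ∂_1: C_1 → C_0 sends each edge [p,q] (with p < q) to q − p. For instance
  ∂[1,5] = [5] − [1].
As a 5×9 matrix over Z this has rank 4, with invariant factors (1,1,1,1).

∂_2: C_2 → C_1 maps a triangle to the signed sum of its edges. For instance
  ∂[3,4,5] = [4,5] − [3,5] + [3,4],
  ∂[2,3,4] = [3,4] − [2,4] + [2,3].
As a 9×6 matrix over Z this has rank 5, with invariant factors (1,1,1,1,1).

From H_k ≅ ker(∂_k) / im(∂_{k+1}) we obtain:

  H_0: rank C_0 − rank ∂_1 = 5 − 4 = 1, and the invariant factors of ∂_1 are all 1, so H_0 ≅ Z.
  H_1: rank ker ∂_1 − rank ∂_2 = (9 − 4) − 5 = 0, and the invariant factors of ∂_2 are all 1, so H_1 ≅ 0.
  H_2: rank ker ∂_2 − rank ∂_3 = (6 − 5) − 0 = 1, and there is no ∂_3, so H_2 ≅ Z.

As a check, the Euler characteristic is 5 − 9 + 6 = 2, which agrees with 1 − 0 + 1 = 2.

H_0 ≅ Z,  H_1 = 0,  H_2 ≅ Z.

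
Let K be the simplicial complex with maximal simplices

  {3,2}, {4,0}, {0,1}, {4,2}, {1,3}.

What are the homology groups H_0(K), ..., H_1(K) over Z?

Take the total order 0 < 1 < 2 < 3 < 4 on the vertex set. Then K (dimension 1) consists of the simplices:

  0-simplices (5): [0], [1], [2], [3], [4]
  1-simplices (5): [0,1], [0,4], [1,3], [2,3], [2,4]

giving chain groups C_0 ≅ Z^5, C_1 ≅ Z^5.

Boundary ∂_1: C_1 → C_0 is given by ∂[p,q] = [q] − [p].
The resulting 5×5 matrix has rank 4, and its Smith normal form has invariant factors (1,1,1,1).

From H_k ≅ ker(∂_k) / im(∂_{k+1}) we obtain:

  H_0: rank C_0 − rank ∂_1 = 5 − 4 = 1, and the invariant factors of ∂_1 are all 1, so H_0 = Z.
  H_1: rank ker ∂_1 − rank ∂_2 = (5 − 4) − 0 = 1, and there is no ∂_2, so H_1 = Z.

H_0 ≅ Z,  H_1 ≅ Z.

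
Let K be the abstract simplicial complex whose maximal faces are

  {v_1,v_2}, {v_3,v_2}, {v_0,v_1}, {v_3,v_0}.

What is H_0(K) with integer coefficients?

H_0 ≅ Z.

Fix the vertex order v_0 < v_1 < v_2 < v_3 and write every simplex with vertices in increasing order. Then dim K = 1 and the simplices of K are:

  0-simplices (4): [v_0], [v_1], [v_2], [v_3]
  1-simplices (4): [v_0,v_1], [v_0,v_3], [v_1,v_2], [v_2,v_3]

giving chain groups C_0 ≅ Z^4, C_1 ≅ Z^4.

∂_1: C_1 → C_0 sends each edge [p,q] (with p < q) to q − p. For instance
  ∂[v_1,v_2] = [v_2] − [v_1].
This gives a 4×4 integer matrix of rank 3; reducing to Smith normal form yields diagonal entries (1,1,1).

Now H_k = ker ∂_k / im ∂_{k+1}, so:

  H_0: rank C_0 − rank ∂_1 = 4 − 3 = 1, and the invariant factors of ∂_1 are all 1, so H_0 = Z.

(K is a triangulation of the circle S^1.)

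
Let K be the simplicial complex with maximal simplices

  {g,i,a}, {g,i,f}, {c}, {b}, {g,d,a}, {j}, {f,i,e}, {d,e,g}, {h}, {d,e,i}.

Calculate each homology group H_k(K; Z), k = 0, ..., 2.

H_0 ≅ Z^5,  H_1 ≅ Z,  H_2 = 0.

K has 10 vertices, 12 edges, 6 triangles.
rank ∂_0 = 0, rank ∂_1 = 5 ⇒ b_0 = 10 − 0 − 5 = 5; all invariant factors of ∂_1 are 1 so no torsion. So H_0 = Z^5.
rank ∂_1 = 5, rank ∂_2 = 6 ⇒ b_1 = 12 − 5 − 6 = 1; all invariant factors of ∂_2 are 1 so no torsion. So H_1 = Z.
rank ∂_2 = 6, rank ∂_3 = 0 ⇒ b_2 = 6 − 6 − 0 = 0. So H_2 = 0.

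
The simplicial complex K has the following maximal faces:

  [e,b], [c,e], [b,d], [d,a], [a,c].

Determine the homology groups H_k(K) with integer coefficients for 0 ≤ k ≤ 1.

H_0 ≅ Z,  H_1 ≅ Z.

Take the total order a < b < c < d < e on the vertex set. Then K (dimension 1) consists of the simplices:

  0-simplices (5): a, b, c, d, e
  1-simplices (5): ac, ad, bd, be, ce

Hence C_0 ≅ Z^5, C_1 ≅ Z^5.

∂_1: C_1 → C_0 maps an edge to its endpoints' difference, ∂[p,q] = q − p.
The resulting 5×5 matrix has rank 4, and its Smith normal form has invariant factors (1,1,1,1).

Computing H_k = (kernel of ∂_k) / (image of ∂_{k+1}):

  H_0: rank C_0 − rank ∂_1 = 5 − 4 = 1, and the invariant factors of ∂_1 are all 1, so H_0 ≅ Z.
  H_1: rank ker ∂_1 − rank ∂_2 = (5 − 4) − 0 = 1, and there is no ∂_2, so H_1 ≅ Z.

As a check, the Euler characteristic is 5 − 5 = 0, which agrees with 1 − 1 = 0.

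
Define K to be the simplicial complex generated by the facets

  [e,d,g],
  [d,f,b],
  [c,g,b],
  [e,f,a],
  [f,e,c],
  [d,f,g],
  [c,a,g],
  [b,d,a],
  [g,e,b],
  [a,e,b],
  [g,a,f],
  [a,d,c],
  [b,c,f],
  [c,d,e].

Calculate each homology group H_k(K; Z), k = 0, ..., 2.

H_0 ≅ Z,  H_1 ≅ Z^2,  H_2 ≅ Z.

Order the vertices as a < b < c < d < e < f < g. Listing each simplex with vertices in this order, K has dimension 2 with simplices:

  0-simplices (7): a, b, c, d, e, f, g
  1-simplices (21): ab, ac, ad, ae, af, ag, bc, bd, be, bf, bg, cd, ce, cf, cg, de, df, dg, ef, eg, fg
  2-simplices (14): abd, abe, acd, acg, aef, afg, bcf, bcg, bdf, beg, cde, cef, deg, dfg

so the chain groups are C_0 ≅ Z^7, C_1 ≅ Z^21, C_2 ≅ Z^14.

Boundary ∂_1: C_1 → C_0 is given by ∂[p,q] = [q] − [p].
This gives a 7×21 integer matrix of rank 6; reducing to Smith normal form yields diagonal entries (1,1,1,1,1,1).

∂_2: C_2 → C_1 sends each 2-simplex [p,q,r] to [q,r] − [p,r] + [p,q]. For instance
  ∂abd = bd − ad + ab,
  ∂cde = de − ce + cd.
The 21×14 boundary matrix has rank 13 and Smith normal form diag(1,1,1,1,1,1,1,1,1,1,1,1,1).

Computing H_k = (kernel of ∂_k) / (image of ∂_{k+1}):

  H_0: rank C_0 − rank ∂_1 = 7 − 6 = 1, and the invariant factors of ∂_1 are all 1, so H_0 = Z.
  H_1: rank ker ∂_1 − rank ∂_2 = (21 − 6) − 13 = 2, and the invariant factors of ∂_2 are all 1, so H_1 = Z^2.
  H_2: rank ker ∂_2 − rank ∂_3 = (14 − 13) − 0 = 1, and there is no ∂_3, so H_2 = Z.

(K is a triangulation of the torus T^2.)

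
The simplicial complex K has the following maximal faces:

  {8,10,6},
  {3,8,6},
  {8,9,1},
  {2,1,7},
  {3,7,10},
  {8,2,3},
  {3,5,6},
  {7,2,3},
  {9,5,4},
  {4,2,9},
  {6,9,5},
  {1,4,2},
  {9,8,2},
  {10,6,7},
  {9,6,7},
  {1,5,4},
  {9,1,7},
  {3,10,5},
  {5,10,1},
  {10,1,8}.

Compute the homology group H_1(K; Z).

H_1 ≅ Z × Z/2.

Take the total order 1 < 2 < 3 < 4 < 5 < 6 < 7 < 8 < 9 < 10 on the vertex set. Then K (dimension 2) consists of the simplices:

  0-simplices (10): [1], [2], [3], [4], [5], [6], [7], [8], [9], [10]
  1-simplices (30): (30 of them)
  2-simplices (20): (20 of them)

Hence C_0 ≅ Z^10, C_1 ≅ Z^30, C_2 ≅ Z^20.

Boundary ∂_1: C_1 → C_0 is given by ∂[p,q] = [q] − [p]. For instance
  ∂[8,10] = [10] − [8].
As a 10×30 matrix over Z this has rank 9, with invariant factors (1,1,1,1,1,1,1,1,1).

The boundary map ∂_2: C_2 → C_1 maps a triangle to the signed sum of its edges. For instance
  ∂[1,7,9] = [7,9] − [1,9] + [1,7],
  ∂[1,4,5] = [4,5] − [1,5] + [1,4].
The 30×20 boundary matrix has rank 20 and Smith normal form diag(1,1,1,1,1,1,1,1,1,1,1,1,1,1,1,1,1,1,1,2).

From H_k ≅ ker(∂_k) / im(∂_{k+1}) we obtain:

  H_1: rank ker ∂_1 − rank ∂_2 = (30 − 9) − 20 = 1, and ∂_2 has invariant factor 2 > 1, so H_1 = Z × Z/2.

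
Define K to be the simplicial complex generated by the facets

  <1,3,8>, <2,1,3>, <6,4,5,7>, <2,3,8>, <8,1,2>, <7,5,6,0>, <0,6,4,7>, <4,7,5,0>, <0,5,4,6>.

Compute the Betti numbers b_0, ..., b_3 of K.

Fix the vertex order 0 < 1 < 2 < 3 < 4 < 5 < 6 < 7 < 8 and write every simplex with vertices in increasing order. Then dim K = 3 and the simplices of K are:

  0-simplices (9): [0], [1], [2], [3], [4], [5], [6], [7], [8]
  1-simplices (16): [0,4], [0,5], [0,6], [0,7], [1,2], [1,3], [1,8], [2,3], [2,8], [3,8], [4,5], [4,6], [4,7], [5,6], [5,7], [6,7]
  2-simplices (14): [0,4,5], [0,4,6], [0,4,7], [0,5,6], [0,5,7], [0,6,7], [1,2,3], [1,2,8], [1,3,8], [2,3,8], [4,5,6], [4,5,7], [4,6,7], [5,6,7]
  3-simplices (5): [0,4,5,6], [0,4,5,7], [0,4,6,7], [0,5,6,7], [4,5,6,7]

giving chain groups C_0 ≅ Z^9, C_1 ≅ Z^16, C_2 ≅ Z^14, C_3 ≅ Z^5.

The boundary map ∂_1: C_1 → C_0 is given by ∂[p,q] = [q] − [p]. For instance
  ∂[0,4] = [4] − [0].
This gives a 9×16 integer matrix of rank 7; reducing to Smith normal form yields diagonal entries (1,1,1,1,1,1,1).

∂_2: C_2 → C_1 sends each 2-simplex [p,q,r] to [q,r] − [p,r] + [p,q]. For instance
  ∂[0,6,7] = [6,7] − [0,7] + [0,6],
  ∂[2,3,8] = [3,8] − [2,8] + [2,3].
As a 16×14 matrix over Z this has rank 9, with invariant factors (1,1,1,1,1,1,1,1,1).

Boundary ∂_3: C_3 → C_2 sends each 3-simplex σ to the alternating sum Σ_i (−1)^i (σ with its i-th vertex removed). For instance
  ∂[0,4,6,7] = [4,6,7] − [0,6,7] + [0,4,7] − [0,4,6],
  ∂[0,5,6,7] = [5,6,7] − [0,6,7] + [0,5,7] − [0,5,6].
As a 14×5 matrix over Z this has rank 4, with invariant factors (1,1,1,1).

Reading off H_k = ker ∂_k / im ∂_{k+1}:

  H_0: rank C_0 − rank ∂_1 = 9 − 7 = 2, and the invariant factors of ∂_1 are all 1, so H_0 ≅ Z^2.
  H_1: rank ker ∂_1 − rank ∂_2 = (16 − 7) − 9 = 0, and the invariant factors of ∂_2 are all 1, so H_1 ≅ 0.
  H_2: rank ker ∂_2 − rank ∂_3 = (14 − 9) − 4 = 1, and the invariant factors of ∂_3 are all 1, so H_2 ≅ Z.
  H_3: rank ker ∂_3 − rank ∂_4 = (5 − 4) − 0 = 1, and there is no ∂_4, so H_3 ≅ Z.

As a check, the Euler characteristic is 9 − 16 + 14 − 5 = 2, which agrees with 2 − 0 + 1 − 1 = 2.

Hence the Betti numbers are b_0 = 2, b_1 = 0, b_2 = 1, b_3 = 1.

b_0 = 2, b_1 = 0, b_2 = 1, b_3 = 1.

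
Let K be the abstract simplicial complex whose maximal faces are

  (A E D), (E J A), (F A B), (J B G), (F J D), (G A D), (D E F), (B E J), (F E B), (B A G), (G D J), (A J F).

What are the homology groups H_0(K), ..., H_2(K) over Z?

H_0 ≅ Z,  H_1 ≅ Z/2Z,  H_2 = 0.

Fix the vertex order A < B < D < E < F < G < J and write every simplex with vertices in increasing order. Then dim K = 2 and the simplices of K are:

  0-simplices (7): A, B, D, E, F, G, J
  1-simplices (18): AB, AD, AE, AF, AG, AJ, BE, BF, BG, BJ, DE, DF, DG, DJ, EF, EJ, FJ, GJ
  2-simplices (12): ABF, ABG, ADE, ADG, AEJ, AFJ, BEF, BEJ, BGJ, DEF, DFJ, DGJ

giving chain groups C_0 ≅ Z^7, C_1 ≅ Z^18, C_2 ≅ Z^12.

∂_1: C_1 → C_0 is given by ∂[p,q] = [q] − [p].
The resulting 7×18 matrix has rank 6, and its Smith normal form has invariant factors (1,1,1,1,1,1).

The boundary map ∂_2: C_2 → C_1 maps a triangle to the signed sum of its edges. For instance
  ∂DFJ = FJ − DJ + DF,
  ∂BEJ = EJ − BJ + BE.
This gives a 18×12 integer matrix of rank 12; reducing to Smith normal form yields diagonal entries (1,1,1,1,1,1,1,1,1,1,1,2).

Now H_k = ker ∂_k / im ∂_{k+1}, so:

  H_0: rank C_0 − rank ∂_1 = 7 − 6 = 1, and the invariant factors of ∂_1 are all 1, so H_0 ≅ Z.
  H_1: rank ker ∂_1 − rank ∂_2 = (18 − 6) − 12 = 0, and ∂_2 has invariant factor 2 > 1, so H_1 ≅ Z/2Z.
  H_2: rank ker ∂_2 − rank ∂_3 = (12 − 12) − 0 = 0, and there is no ∂_3, so H_2 ≅ 0.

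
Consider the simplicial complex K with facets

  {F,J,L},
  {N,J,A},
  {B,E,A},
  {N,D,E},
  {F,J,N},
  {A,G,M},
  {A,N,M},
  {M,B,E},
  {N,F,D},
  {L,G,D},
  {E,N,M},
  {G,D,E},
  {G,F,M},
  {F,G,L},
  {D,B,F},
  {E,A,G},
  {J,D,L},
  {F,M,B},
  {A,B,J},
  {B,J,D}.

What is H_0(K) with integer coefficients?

H_0 = Z.

Fix the vertex order A < B < D < E < F < G < J < L < M < N and write every simplex with vertices in increasing order. Then dim K = 2 and the simplices of K are:

  0-simplices (10): A, B, D, E, F, G, J, L, M, N
  1-simplices (30): AB, AE, AG, AJ, AM, AN, BD, BE, BF, BJ, BM, DE, DF, DG, DJ, DL, DN, EG, EM, EN, FG, FJ, FL, FM, FN, GL, GM, JL, JN, MN
  2-simplices (20): ABE, ABJ, AEG, AGM, AJN, AMN, BDF, BDJ, BEM, BFM, DEG, DEN, DFN, DGL, DJL, EMN, FGL, FGM, FJL, FJN

so the chain groups are C_0 ≅ Z^10, C_1 ≅ Z^30, C_2 ≅ Z^20.

The boundary map ∂_1: C_1 → C_0 sends each edge [p,q] (with p < q) to q − p. For instance
  ∂FG = G − F.
The resulting 10×30 matrix has rank 9, and its Smith normal form has invariant factors (1,1,1,1,1,1,1,1,1).

The boundary map ∂_2: C_2 → C_1 sends each 2-simplex [p,q,r] to [q,r] − [p,r] + [p,q]. For instance
  ∂BFM = FM − BM + BF,
  ∂BDJ = DJ − BJ + BD.
The 30×20 boundary matrix has rank 20 and Smith normal form diag(1,1,1,1,1,1,1,1,1,1,1,1,1,1,1,1,1,1,1,2).

Computing H_k = (kernel of ∂_k) / (image of ∂_{k+1}):

  H_0: rank C_0 − rank ∂_1 = 10 − 9 = 1, and the invariant factors of ∂_1 are all 1, so H_0 ≅ Z.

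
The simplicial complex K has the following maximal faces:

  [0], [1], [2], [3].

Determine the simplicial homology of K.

H_0 ≅ Z^4.

We work with the vertex ordering 0 < 1 < 2 < 3. The simplices of K, each written with vertices in increasing order, are:

  0-simplices (4): [0], [1], [2], [3]

giving chain groups C_0 ≅ Z^4.

Computing H_k = (kernel of ∂_k) / (image of ∂_{k+1}):

  H_0: rank C_0 − rank ∂_1 = 4 − 0 = 4, and there is no ∂_1, so H_0 = Z^4.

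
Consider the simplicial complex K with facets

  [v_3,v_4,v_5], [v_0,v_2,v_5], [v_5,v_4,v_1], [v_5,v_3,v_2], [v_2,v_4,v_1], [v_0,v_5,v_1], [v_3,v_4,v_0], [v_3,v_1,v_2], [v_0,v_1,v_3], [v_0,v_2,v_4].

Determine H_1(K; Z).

H_1 ≅ Z/2Z.

Fix the vertex order v_0 < v_1 < v_2 < v_3 < v_4 < v_5 and write every simplex with vertices in increasing order. Then dim K = 2 and the simplices of K are:

  0-simplices (6): [v_0], [v_1], [v_2], [v_3], [v_4], [v_5]
  1-simplices (15): (15 of them)
  2-simplices (10): [v_0,v_1,v_3], [v_0,v_1,v_5], [v_0,v_2,v_4], [v_0,v_2,v_5], [v_0,v_3,v_4], [v_1,v_2,v_3], [v_1,v_2,v_4], [v_1,v_4,v_5], [v_2,v_3,v_5], [v_3,v_4,v_5]

Hence C_0 ≅ Z^6, C_1 ≅ Z^15, C_2 ≅ Z^10.

∂_1: C_1 → C_0 is given by ∂[p,q] = [q] − [p]. For instance
  ∂[v_3,v_5] = [v_5] − [v_3].
The resulting 6×15 matrix has rank 5, and its Smith normal form has invariant factors (1,1,1,1,1).

The boundary map ∂_2: C_2 → C_1 maps a triangle to the signed sum of its edges. For instance
  ∂[v_1,v_2,v_4] = [v_2,v_4] − [v_1,v_4] + [v_1,v_2],
  ∂[v_0,v_2,v_5] = [v_2,v_5] − [v_0,v_5] + [v_0,v_2].
The 15×10 boundary matrix has rank 10 and Smith normal form diag(1,1,1,1,1,1,1,1,1,2).

Now H_k = ker ∂_k / im ∂_{k+1}, so:

  H_1: rank ker ∂_1 − rank ∂_2 = (15 − 5) − 10 = 0, and ∂_2 has invariant factor 2 > 1, so H_1 ≅ Z/2Z.

(K is a triangulation of the real projective plane RP^2.)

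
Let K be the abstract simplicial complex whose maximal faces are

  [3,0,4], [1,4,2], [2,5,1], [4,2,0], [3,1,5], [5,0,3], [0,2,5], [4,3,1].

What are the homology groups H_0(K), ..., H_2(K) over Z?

Order the vertices as 0 < 1 < 2 < 3 < 4 < 5. Listing each simplex with vertices in this order, K has dimension 2 with simplices:

  0-simplices (6): [0], [1], [2], [3], [4], [5]
  1-simplices (12): [0,2], [0,3], [0,4], [0,5], [1,2], [1,3], [1,4], [1,5], [2,4], [2,5], [3,4], [3,5]
  2-simplices (8): [0,2,4], [0,2,5], [0,3,4], [0,3,5], [1,2,4], [1,2,5], [1,3,4], [1,3,5]

Hence C_0 ≅ Z^6, C_1 ≅ Z^12, C_2 ≅ Z^8.

The boundary map ∂_1: C_1 → C_0 maps an edge to its endpoints' difference, ∂[p,q] = q − p. For instance
  ∂[2,5] = [5] − [2].
The 6×12 boundary matrix has rank 5 and Smith normal form diag(1,1,1,1,1).

∂_2: C_2 → C_1 sends each 2-simplex [p,q,r] to [q,r] − [p,r] + [p,q]. For instance
  ∂[1,2,5] = [2,5] − [1,5] + [1,2],
  ∂[0,2,4] = [2,4] − [0,4] + [0,2].
As a 12×8 matrix over Z this has rank 7, with invariant factors (1,1,1,1,1,1,1).

From H_k ≅ ker(∂_k) / im(∂_{k+1}) we obtain:

  H_0: rank C_0 − rank ∂_1 = 6 − 5 = 1, and the invariant factors of ∂_1 are all 1, so H_0 ≅ Z.
  H_1: rank ker ∂_1 − rank ∂_2 = (12 − 5) − 7 = 0, and the invariant factors of ∂_2 are all 1, so H_1 ≅ 0.
  H_2: rank ker ∂_2 − rank ∂_3 = (8 − 7) − 0 = 1, and there is no ∂_3, so H_2 ≅ Z.

H_0 ≅ Z,  H_1 = 0,  H_2 ≅ Z.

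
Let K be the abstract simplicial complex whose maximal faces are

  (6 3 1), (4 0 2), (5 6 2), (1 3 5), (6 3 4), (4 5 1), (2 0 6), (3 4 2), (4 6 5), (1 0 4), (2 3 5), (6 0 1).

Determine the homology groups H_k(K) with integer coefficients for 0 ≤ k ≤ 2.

K has 7 vertices, 18 edges, 12 triangles.
rank ∂_0 = 0, rank ∂_1 = 6 ⇒ b_0 = 7 − 0 − 6 = 1; all invariant factors of ∂_1 are 1 so no torsion. So H_0 = Z.
rank ∂_1 = 6, rank ∂_2 = 12 ⇒ b_1 = 18 − 6 − 12 = 0; ∂_2 has invariant factor(s) [2] giving torsion. So H_1 = Z/2.
rank ∂_2 = 12, rank ∂_3 = 0 ⇒ b_2 = 12 − 12 − 0 = 0. So H_2 = 0.

H_0 = Z,  H_1 = Z/2,  H_2 = 0.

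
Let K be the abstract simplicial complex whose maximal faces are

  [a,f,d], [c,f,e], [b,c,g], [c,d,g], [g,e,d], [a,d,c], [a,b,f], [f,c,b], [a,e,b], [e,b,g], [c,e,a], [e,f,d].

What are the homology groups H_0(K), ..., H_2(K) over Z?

Take the total order a < b < c < d < e < f < g on the vertex set. Then K (dimension 2) consists of the simplices:

  0-simplices (7): a, b, c, d, e, f, g
  1-simplices (18): ab, ac, ad, ae, af, bc, be, bf, bg, cd, ce, cf, cg, de, df, dg, ef, eg
  2-simplices (12): abe, abf, acd, ace, adf, bcf, bcg, beg, cdg, cef, def, deg

so the chain groups are C_0 ≅ Z^7, C_1 ≅ Z^18, C_2 ≅ Z^12.

The boundary map ∂_1: C_1 → C_0 is given by ∂[p,q] = [q] − [p]. For instance
  ∂af = f − a.
The resulting 7×18 matrix has rank 6, and its Smith normal form has invariant factors (1,1,1,1,1,1).

Boundary ∂_2: C_2 → C_1 sends each 2-simplex [p,q,r] to [q,r] − [p,r] + [p,q]. For instance
  ∂bcf = cf − bf + bc,
  ∂cef = ef − cf + ce.
As a 18×12 matrix over Z this has rank 12, with invariant factors (1,1,1,1,1,1,1,1,1,1,1,2).

Now H_k = ker ∂_k / im ∂_{k+1}, so:

  H_0: rank C_0 − rank ∂_1 = 7 − 6 = 1, and the invariant factors of ∂_1 are all 1, so H_0 = Z.
  H_1: rank ker ∂_1 − rank ∂_2 = (18 − 6) − 12 = 0, and ∂_2 has invariant factor 2 > 1, so H_1 = Z/2.
  H_2: rank ker ∂_2 − rank ∂_3 = (12 − 12) − 0 = 0, and there is no ∂_3, so H_2 = 0.

As a check, the Euler characteristic is 7 − 18 + 12 = 1, which agrees with 1 − 0 + 0 = 1.

H_0 = Z,  H_1 = Z/2,  H_2 = 0.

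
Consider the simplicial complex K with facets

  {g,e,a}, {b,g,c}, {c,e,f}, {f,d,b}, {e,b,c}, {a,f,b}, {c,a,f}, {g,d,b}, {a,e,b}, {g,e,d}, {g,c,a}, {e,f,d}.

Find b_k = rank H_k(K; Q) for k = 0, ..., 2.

b_0 = 1, b_1 = 0, b_2 = 0.

Order the vertices as a < b < c < d < e < f < g. Listing each simplex with vertices in this order, K has dimension 2 with simplices:

  0-simplices (7): a, b, c, d, e, f, g
  1-simplices (18): ab, ac, ae, af, ag, bc, bd, be, bf, bg, ce, cf, cg, de, df, dg, ef, eg
  2-simplices (12): abe, abf, acf, acg, aeg, bce, bcg, bdf, bdg, cef, def, deg

so the chain groups are C_0 ≅ Z^7, C_1 ≅ Z^18, C_2 ≅ Z^12.

∂_1: C_1 → C_0 is given by ∂[p,q] = [q] − [p].
As a 7×18 matrix over Z this has rank 6, with invariant factors (1,1,1,1,1,1).

The boundary map ∂_2: C_2 → C_1 sends each 2-simplex [p,q,r] to [q,r] − [p,r] + [p,q]. For instance
  ∂bce = ce − be + bc,
  ∂bcg = cg − bg + bc.
The resulting 18×12 matrix has rank 12, and its Smith normal form has invariant factors (1,1,1,1,1,1,1,1,1,1,1,2).

Now H_k = ker ∂_k / im ∂_{k+1}, so:

  H_0: rank C_0 − rank ∂_1 = 7 − 6 = 1, and the invariant factors of ∂_1 are all 1, so H_0 = Z.
  H_1: rank ker ∂_1 − rank ∂_2 = (18 − 6) − 12 = 0, and ∂_2 has invariant factor 2 > 1, so H_1 = Z/2.
  H_2: rank ker ∂_2 − rank ∂_3 = (12 − 12) − 0 = 0, and there is no ∂_3, so H_2 = 0.

As a check, the Euler characteristic is 7 − 18 + 12 = 1, which agrees with 1 − 0 + 0 = 1.

Hence the Betti numbers are b_0 = 1, b_1 = 0, b_2 = 0.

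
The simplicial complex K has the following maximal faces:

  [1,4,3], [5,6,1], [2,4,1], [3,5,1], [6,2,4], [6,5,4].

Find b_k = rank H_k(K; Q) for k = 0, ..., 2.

b_0 = 1, b_1 = 1, b_2 = 0.

Fix the vertex order 1 < 2 < 3 < 4 < 5 < 6 and write every simplex with vertices in increasing order. Then dim K = 2 and the simplices of K are:

  0-simplices (6): [1], [2], [3], [4], [5], [6]
  1-simplices (12): [1,2], [1,3], [1,4], [1,5], [1,6], [2,4], [2,6], [3,4], [3,5], [4,5], [4,6], [5,6]
  2-simplices (6): [1,2,4], [1,3,4], [1,3,5], [1,5,6], [2,4,6], [4,5,6]

Hence C_0 ≅ Z^6, C_1 ≅ Z^12, C_2 ≅ Z^6.

∂_1: C_1 → C_0 maps an edge to its endpoints' difference, ∂[p,q] = q − p.
The 6×12 boundary matrix has rank 5 and Smith normal form diag(1,1,1,1,1).

Boundary ∂_2: C_2 → C_1 maps a triangle to the signed sum of its edges. For instance
  ∂[1,3,5] = [3,5] − [1,5] + [1,3],
  ∂[4,5,6] = [5,6] − [4,6] + [4,5].
The 12×6 boundary matrix has rank 6 and Smith normal form diag(1,1,1,1,1,1).

Reading off H_k = ker ∂_k / im ∂_{k+1}:

  H_0: rank C_0 − rank ∂_1 = 6 − 5 = 1, and the invariant factors of ∂_1 are all 1, so H_0 = Z.
  H_1: rank ker ∂_1 − rank ∂_2 = (12 − 5) − 6 = 1, and the invariant factors of ∂_2 are all 1, so H_1 = Z.
  H_2: rank ker ∂_2 − rank ∂_3 = (6 − 6) − 0 = 0, and there is no ∂_3, so H_2 = 0.

Hence the Betti numbers are b_0 = 1, b_1 = 1, b_2 = 0.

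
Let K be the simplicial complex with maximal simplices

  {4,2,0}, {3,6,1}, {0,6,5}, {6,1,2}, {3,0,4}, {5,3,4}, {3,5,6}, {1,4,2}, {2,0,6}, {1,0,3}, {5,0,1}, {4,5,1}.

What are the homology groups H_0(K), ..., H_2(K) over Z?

Take the total order 0 < 1 < 2 < 3 < 4 < 5 < 6 on the vertex set. Then K (dimension 2) consists of the simplices:

  0-simplices (7): [0], [1], [2], [3], [4], [5], [6]
  1-simplices (18): [0,1], [0,2], [0,3], [0,4], [0,5], [0,6], [1,2], [1,3], [1,4], [1,5], [1,6], [2,4], [2,6], [3,4], [3,5], [3,6], [4,5], [5,6]
  2-simplices (12): [0,1,3], [0,1,5], [0,2,4], [0,2,6], [0,3,4], [0,5,6], [1,2,4], [1,2,6], [1,3,6], [1,4,5], [3,4,5], [3,5,6]

so the chain groups are C_0 ≅ Z^7, C_1 ≅ Z^18, C_2 ≅ Z^12.

∂_1: C_1 → C_0 is given by ∂[p,q] = [q] − [p].
As a 7×18 matrix over Z this has rank 6, with invariant factors (1,1,1,1,1,1).

The boundary map ∂_2: C_2 → C_1 sends each 2-simplex [p,q,r] to [q,r] − [p,r] + [p,q]. For instance
  ∂[0,1,5] = [1,5] − [0,5] + [0,1],
  ∂[0,1,3] = [1,3] − [0,3] + [0,1].
The 18×12 boundary matrix has rank 12 and Smith normal form diag(1,1,1,1,1,1,1,1,1,1,1,2).

Now H_k = ker ∂_k / im ∂_{k+1}, so:

  H_0: rank C_0 − rank ∂_1 = 7 − 6 = 1, and the invariant factors of ∂_1 are all 1, so H_0 = Z.
  H_1: rank ker ∂_1 − rank ∂_2 = (18 − 6) − 12 = 0, and ∂_2 has invariant factor 2 > 1, so H_1 = Z_2.
  H_2: rank ker ∂_2 − rank ∂_3 = (12 − 12) − 0 = 0, and there is no ∂_3, so H_2 = 0.

As a check, the Euler characteristic is 7 − 18 + 12 = 1, which agrees with 1 − 0 + 0 = 1.
(K is a triangulation of the real projective plane RP^2.)

H_0 = Z,  H_1 = Z_2,  H_2 = 0.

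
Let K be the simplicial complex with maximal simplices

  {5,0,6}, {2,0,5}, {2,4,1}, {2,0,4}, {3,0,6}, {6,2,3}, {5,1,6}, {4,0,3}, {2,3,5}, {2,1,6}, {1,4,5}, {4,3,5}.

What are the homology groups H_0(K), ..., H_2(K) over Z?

H_0 ≅ Z,  H_1 ≅ Z_2,  H_2 = 0.

K has 7 vertices, 18 edges, 12 triangles.
rank ∂_0 = 0, rank ∂_1 = 6 ⇒ b_0 = 7 − 0 − 6 = 1; all invariant factors of ∂_1 are 1 so no torsion. So H_0 ≅ Z.
rank ∂_1 = 6, rank ∂_2 = 12 ⇒ b_1 = 18 − 6 − 12 = 0; ∂_2 has invariant factor(s) [2] giving torsion. So H_1 ≅ Z_2.
rank ∂_2 = 12, rank ∂_3 = 0 ⇒ b_2 = 12 − 12 − 0 = 0. So H_2 ≅ 0.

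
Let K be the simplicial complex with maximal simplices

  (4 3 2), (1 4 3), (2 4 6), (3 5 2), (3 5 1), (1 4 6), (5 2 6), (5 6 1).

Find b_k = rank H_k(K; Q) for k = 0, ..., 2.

We work with the vertex ordering 1 < 2 < 3 < 4 < 5 < 6. The simplices of K, each written with vertices in increasing order, are:

  0-simplices (6): [1], [2], [3], [4], [5], [6]
  1-simplices (12): [1,3], [1,4], [1,5], [1,6], [2,3], [2,4], [2,5], [2,6], [3,4], [3,5], [4,6], [5,6]
  2-simplices (8): [1,3,4], [1,3,5], [1,4,6], [1,5,6], [2,3,4], [2,3,5], [2,4,6], [2,5,6]

giving chain groups C_0 ≅ Z^6, C_1 ≅ Z^12, C_2 ≅ Z^8.

The boundary map ∂_1: C_1 → C_0 maps an edge to its endpoints' difference, ∂[p,q] = q − p. For instance
  ∂[1,5] = [5] − [1].
As a 6×12 matrix over Z this has rank 5, with invariant factors (1,1,1,1,1).

Boundary ∂_2: C_2 → C_1 maps a triangle to the signed sum of its edges. For instance
  ∂[1,4,6] = [4,6] − [1,6] + [1,4],
  ∂[2,4,6] = [4,6] − [2,6] + [2,4].
The resulting 12×8 matrix has rank 7, and its Smith normal form has invariant factors (1,1,1,1,1,1,1).

Now H_k = ker ∂_k / im ∂_{k+1}, so:

  H_0: rank C_0 − rank ∂_1 = 6 − 5 = 1, and the invariant factors of ∂_1 are all 1, so H_0 ≅ Z.
  H_1: rank ker ∂_1 − rank ∂_2 = (12 − 5) − 7 = 0, and the invariant factors of ∂_2 are all 1, so H_1 ≅ 0.
  H_2: rank ker ∂_2 − rank ∂_3 = (8 − 7) − 0 = 1, and there is no ∂_3, so H_2 ≅ Z.

As a check, the Euler characteristic is 6 − 12 + 8 = 2, which agrees with 1 − 0 + 1 = 2.

Hence the Betti numbers are b_0 = 1, b_1 = 0, b_2 = 1.

b_0 = 1, b_1 = 0, b_2 = 1.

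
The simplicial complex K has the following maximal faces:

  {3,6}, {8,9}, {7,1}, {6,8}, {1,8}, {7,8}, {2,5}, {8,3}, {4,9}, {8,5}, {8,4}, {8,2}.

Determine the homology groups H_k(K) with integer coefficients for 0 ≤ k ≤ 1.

H_0 = Z,  H_1 = Z^4.

Take the total order 1 < 2 < 3 < 4 < 5 < 6 < 7 < 8 < 9 on the vertex set. Then K (dimension 1) consists of the simplices:

  0-simplices (9): [1], [2], [3], [4], [5], [6], [7], [8], [9]
  1-simplices (12): [1,7], [1,8], [2,5], [2,8], [3,6], [3,8], [4,8], [4,9], [5,8], [6,8], [7,8], [8,9]

Hence C_0 ≅ Z^9, C_1 ≅ Z^12.

Boundary ∂_1: C_1 → C_0 is given by ∂[p,q] = [q] − [p]. For instance
  ∂[2,5] = [5] − [2].
The 9×12 boundary matrix has rank 8 and Smith normal form diag(1,1,1,1,1,1,1,1).

From H_k ≅ ker(∂_k) / im(∂_{k+1}) we obtain:

  H_0: rank C_0 − rank ∂_1 = 9 − 8 = 1, and the invariant factors of ∂_1 are all 1, so H_0 = Z.
  H_1: rank ker ∂_1 − rank ∂_2 = (12 − 8) − 0 = 4, and there is no ∂_2, so H_1 = Z^4.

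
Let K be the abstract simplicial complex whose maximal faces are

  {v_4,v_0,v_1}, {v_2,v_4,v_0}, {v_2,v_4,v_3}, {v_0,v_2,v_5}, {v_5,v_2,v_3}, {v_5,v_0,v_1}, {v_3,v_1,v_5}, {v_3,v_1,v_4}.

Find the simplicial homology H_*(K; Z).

Fix the vertex order v_0 < v_1 < v_2 < v_3 < v_4 < v_5 and write every simplex with vertices in increasing order. Then dim K = 2 and the simplices of K are:

  0-simplices (6): [v_0], [v_1], [v_2], [v_3], [v_4], [v_5]
  1-simplices (12): [v_0,v_1], [v_0,v_2], [v_0,v_4], [v_0,v_5], [v_1,v_3], [v_1,v_4], [v_1,v_5], [v_2,v_3], [v_2,v_4], [v_2,v_5], [v_3,v_4], [v_3,v_5]
  2-simplices (8): [v_0,v_1,v_4], [v_0,v_1,v_5], [v_0,v_2,v_4], [v_0,v_2,v_5], [v_1,v_3,v_4], [v_1,v_3,v_5], [v_2,v_3,v_4], [v_2,v_3,v_5]

Hence C_0 ≅ Z^6, C_1 ≅ Z^12, C_2 ≅ Z^8.

The boundary map ∂_1: C_1 → C_0 sends each edge [p,q] (with p < q) to q − p. For instance
  ∂[v_1,v_3] = [v_3] − [v_1].
This gives a 6×12 integer matrix of rank 5; reducing to Smith normal form yields diagonal entries (1,1,1,1,1).

The boundary map ∂_2: C_2 → C_1 maps a triangle to the signed sum of its edges. For instance
  ∂[v_0,v_1,v_4] = [v_1,v_4] − [v_0,v_4] + [v_0,v_1],
  ∂[v_1,v_3,v_4] = [v_3,v_4] − [v_1,v_4] + [v_1,v_3].
As a 12×8 matrix over Z this has rank 7, with invariant factors (1,1,1,1,1,1,1).

From H_k ≅ ker(∂_k) / im(∂_{k+1}) we obtain:

  H_0: rank C_0 − rank ∂_1 = 6 − 5 = 1, and the invariant factors of ∂_1 are all 1, so H_0 = Z.
  H_1: rank ker ∂_1 − rank ∂_2 = (12 − 5) − 7 = 0, and the invariant factors of ∂_2 are all 1, so H_1 = 0.
  H_2: rank ker ∂_2 − rank ∂_3 = (8 − 7) − 0 = 1, and there is no ∂_3, so H_2 = Z.

(K is a triangulation of the 2-sphere S^2.)

H_0 = Z,  H_1 = 0,  H_2 = Z.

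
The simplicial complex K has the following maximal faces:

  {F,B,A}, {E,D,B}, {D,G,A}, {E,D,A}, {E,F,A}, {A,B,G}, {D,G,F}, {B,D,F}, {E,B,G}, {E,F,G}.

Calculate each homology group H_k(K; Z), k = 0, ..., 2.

We work with the vertex ordering A < B < D < E < F < G. The simplices of K, each written with vertices in increasing order, are:

  0-simplices (6): A, B, D, E, F, G
  1-simplices (15): AB, AD, AE, AF, AG, BD, BE, BF, BG, DE, DF, DG, EF, EG, FG
  2-simplices (10): ABF, ABG, ADE, ADG, AEF, BDE, BDF, BEG, DFG, EFG

Hence C_0 ≅ Z^6, C_1 ≅ Z^15, C_2 ≅ Z^10.

Boundary ∂_1: C_1 → C_0 maps an edge to its endpoints' difference, ∂[p,q] = q − p. For instance
  ∂EG = G − E.
The resulting 6×15 matrix has rank 5, and its Smith normal form has invariant factors (1,1,1,1,1).

Boundary ∂_2: C_2 → C_1 acts by ∂[p,q,r] = [q,r] − [p,r] + [p,q]. For instance
  ∂BEG = EG − BG + BE,
  ∂ABG = BG − AG + AB.
The 15×10 boundary matrix has rank 10 and Smith normal form diag(1,1,1,1,1,1,1,1,1,2).

Reading off H_k = ker ∂_k / im ∂_{k+1}:

  H_0: rank C_0 − rank ∂_1 = 6 − 5 = 1, and the invariant factors of ∂_1 are all 1, so H_0 = Z.
  H_1: rank ker ∂_1 − rank ∂_2 = (15 − 5) − 10 = 0, and ∂_2 has invariant factor 2 > 1, so H_1 = Z/2.
  H_2: rank ker ∂_2 − rank ∂_3 = (10 − 10) − 0 = 0, and there is no ∂_3, so H_2 = 0.

H_0 = Z,  H_1 = Z/2,  H_2 = 0.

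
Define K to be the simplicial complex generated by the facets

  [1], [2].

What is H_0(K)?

H_0 ≅ Z^2.

Order the vertices as 1 < 2. Listing each simplex with vertices in this order, K has dimension 0 with simplices:

  0-simplices (2): [1], [2]

giving chain groups C_0 ≅ Z^2.

Reading off H_k = ker ∂_k / im ∂_{k+1}:

  H_0: rank C_0 − rank ∂_1 = 2 − 0 = 2, and there is no ∂_1, so H_0 ≅ Z^2.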